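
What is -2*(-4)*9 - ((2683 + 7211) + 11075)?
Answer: -20897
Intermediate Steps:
-2*(-4)*9 - ((2683 + 7211) + 11075) = 8*9 - (9894 + 11075) = 72 - 1*20969 = 72 - 20969 = -20897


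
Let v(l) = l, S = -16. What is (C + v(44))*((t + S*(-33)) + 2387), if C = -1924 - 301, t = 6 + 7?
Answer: -6385968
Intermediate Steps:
t = 13
C = -2225
(C + v(44))*((t + S*(-33)) + 2387) = (-2225 + 44)*((13 - 16*(-33)) + 2387) = -2181*((13 + 528) + 2387) = -2181*(541 + 2387) = -2181*2928 = -6385968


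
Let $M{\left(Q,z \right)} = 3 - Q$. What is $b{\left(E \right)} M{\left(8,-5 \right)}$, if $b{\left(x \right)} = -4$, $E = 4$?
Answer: $20$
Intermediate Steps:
$b{\left(E \right)} M{\left(8,-5 \right)} = - 4 \left(3 - 8\right) = \left(-4\right) \left(-5\right) = 20$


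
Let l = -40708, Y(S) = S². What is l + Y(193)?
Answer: -3459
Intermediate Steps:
l + Y(193) = -40708 + 193² = -40708 + 37249 = -3459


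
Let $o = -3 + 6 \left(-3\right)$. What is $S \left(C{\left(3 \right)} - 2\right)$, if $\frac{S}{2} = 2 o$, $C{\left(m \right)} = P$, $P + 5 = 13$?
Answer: $-504$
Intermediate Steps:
$P = 8$ ($P = -5 + 13 = 8$)
$C{\left(m \right)} = 8$
$o = -21$ ($o = -3 - 18 = -21$)
$S = -84$ ($S = 2 \cdot 2 \left(-21\right) = 2 \left(-42\right) = -84$)
$S \left(C{\left(3 \right)} - 2\right) = - 84 \left(8 - 2\right) = \left(-84\right) 6 = -504$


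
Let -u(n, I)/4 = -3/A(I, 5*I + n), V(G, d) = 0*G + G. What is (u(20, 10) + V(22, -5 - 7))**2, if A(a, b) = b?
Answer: 602176/1225 ≈ 491.57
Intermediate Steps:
V(G, d) = G (V(G, d) = 0 + G = G)
u(n, I) = 12/(n + 5*I) (u(n, I) = -(-12)/(5*I + n) = -(-12)/(n + 5*I) = 12/(n + 5*I))
(u(20, 10) + V(22, -5 - 7))**2 = (12/(20 + 5*10) + 22)**2 = (12/(20 + 50) + 22)**2 = (12/70 + 22)**2 = (12*(1/70) + 22)**2 = (6/35 + 22)**2 = (776/35)**2 = 602176/1225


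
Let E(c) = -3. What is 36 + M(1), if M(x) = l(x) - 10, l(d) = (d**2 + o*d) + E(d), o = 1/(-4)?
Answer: 95/4 ≈ 23.750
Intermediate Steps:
o = -1/4 ≈ -0.25000
l(d) = -3 + d**2 - d/4 (l(d) = (d**2 - d/4) - 3 = -3 + d**2 - d/4)
M(x) = -13 + x**2 - x/4 (M(x) = (-3 + x**2 - x/4) - 10 = -13 + x**2 - x/4)
36 + M(1) = 36 + (-13 + 1**2 - 1/4*1) = 36 + (-13 + 1 - 1/4) = 36 - 49/4 = 95/4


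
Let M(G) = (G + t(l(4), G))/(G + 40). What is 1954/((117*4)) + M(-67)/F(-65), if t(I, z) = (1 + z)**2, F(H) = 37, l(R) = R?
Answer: -3067/25974 ≈ -0.11808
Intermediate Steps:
M(G) = (G + (1 + G)**2)/(40 + G) (M(G) = (G + (1 + G)**2)/(G + 40) = (G + (1 + G)**2)/(40 + G))
1954/((117*4)) + M(-67)/F(-65) = 1954/((117*4)) + ((-67 + (1 - 67)**2)/(40 - 67))/37 = 1954/468 + ((-67 + (-66)**2)/(-27))*(1/37) = 1954*(1/468) - (-67 + 4356)/27*(1/37) = 977/234 - 1/27*4289*(1/37) = 977/234 - 4289/27*1/37 = 977/234 - 4289/999 = -3067/25974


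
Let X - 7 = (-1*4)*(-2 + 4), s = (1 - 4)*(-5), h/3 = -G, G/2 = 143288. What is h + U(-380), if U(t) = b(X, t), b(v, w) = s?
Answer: -859713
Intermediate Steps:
G = 286576 (G = 2*143288 = 286576)
h = -859728 (h = 3*(-1*286576) = 3*(-286576) = -859728)
s = 15 (s = -3*(-5) = 15)
X = -1 (X = 7 + (-1*4)*(-2 + 4) = 7 - 4*2 = 7 - 8 = -1)
b(v, w) = 15
U(t) = 15
h + U(-380) = -859728 + 15 = -859713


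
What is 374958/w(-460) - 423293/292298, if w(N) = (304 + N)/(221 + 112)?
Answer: -1520695445995/1899937 ≈ -8.0039e+5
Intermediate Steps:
w(N) = 304/333 + N/333 (w(N) = (304 + N)/333 = (304 + N)*(1/333) = 304/333 + N/333)
374958/w(-460) - 423293/292298 = 374958/(304/333 + (1/333)*(-460)) - 423293/292298 = 374958/(304/333 - 460/333) - 423293*1/292298 = 374958/(-52/111) - 423293/292298 = 374958*(-111/52) - 423293/292298 = -20810169/26 - 423293/292298 = -1520695445995/1899937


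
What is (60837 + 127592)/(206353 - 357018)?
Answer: -188429/150665 ≈ -1.2506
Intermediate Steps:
(60837 + 127592)/(206353 - 357018) = 188429/(-150665) = 188429*(-1/150665) = -188429/150665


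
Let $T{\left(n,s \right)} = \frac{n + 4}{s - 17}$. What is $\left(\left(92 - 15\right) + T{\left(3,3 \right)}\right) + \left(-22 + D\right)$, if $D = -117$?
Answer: $- \frac{125}{2} \approx -62.5$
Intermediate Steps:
$T{\left(n,s \right)} = \frac{4 + n}{-17 + s}$
$\left(\left(92 - 15\right) + T{\left(3,3 \right)}\right) + \left(-22 + D\right) = \left(\left(92 - 15\right) + \frac{4 + 3}{-17 + 3}\right) - 139 = \left(\left(92 - 15\right) + \frac{1}{-14} \cdot 7\right) - 139 = \left(77 - \frac{1}{2}\right) - 139 = \frac{153}{2} - 139 = - \frac{125}{2}$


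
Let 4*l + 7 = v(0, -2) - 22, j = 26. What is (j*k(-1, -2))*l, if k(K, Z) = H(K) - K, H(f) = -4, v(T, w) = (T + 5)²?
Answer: 78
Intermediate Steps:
v(T, w) = (5 + T)²
k(K, Z) = -4 - K
l = -1 (l = -7/4 + ((5 + 0)² - 22)/4 = -7/4 + (5² - 22)/4 = -7/4 + (25 - 22)/4 = -7/4 + (¼)*3 = -7/4 + ¾ = -1)
(j*k(-1, -2))*l = (26*(-4 - 1*(-1)))*(-1) = (26*(-4 + 1))*(-1) = (26*(-3))*(-1) = -78*(-1) = 78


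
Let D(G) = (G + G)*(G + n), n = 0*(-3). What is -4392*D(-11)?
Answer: -1062864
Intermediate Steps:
n = 0
D(G) = 2*G² (D(G) = (G + G)*(G + 0) = (2*G)*G = 2*G²)
-4392*D(-11) = -8784*(-11)² = -8784*121 = -4392*242 = -1062864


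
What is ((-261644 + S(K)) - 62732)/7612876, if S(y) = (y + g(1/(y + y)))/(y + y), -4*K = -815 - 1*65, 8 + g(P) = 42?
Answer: -71362593/1674832720 ≈ -0.042609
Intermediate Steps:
g(P) = 34 (g(P) = -8 + 42 = 34)
K = 220 (K = -(-815 - 1*65)/4 = -(-815 - 65)/4 = -1/4*(-880) = 220)
S(y) = (34 + y)/(2*y) (S(y) = (y + 34)/(y + y) = (34 + y)/((2*y)) = (34 + y)*(1/(2*y)) = (34 + y)/(2*y))
((-261644 + S(K)) - 62732)/7612876 = ((-261644 + (1/2)*(34 + 220)/220) - 62732)/7612876 = ((-261644 + (1/2)*(1/220)*254) - 62732)*(1/7612876) = ((-261644 + 127/220) - 62732)*(1/7612876) = (-57561553/220 - 62732)*(1/7612876) = -71362593/220*1/7612876 = -71362593/1674832720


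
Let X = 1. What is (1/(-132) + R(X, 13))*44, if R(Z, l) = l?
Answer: 1715/3 ≈ 571.67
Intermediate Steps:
(1/(-132) + R(X, 13))*44 = (1/(-132) + 13)*44 = (-1/132 + 13)*44 = (1715/132)*44 = 1715/3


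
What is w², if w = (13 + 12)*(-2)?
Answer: 2500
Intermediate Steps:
w = -50 (w = 25*(-2) = -50)
w² = (-50)² = 2500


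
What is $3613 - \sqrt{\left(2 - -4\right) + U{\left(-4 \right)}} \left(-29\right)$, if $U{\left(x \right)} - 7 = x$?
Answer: $3700$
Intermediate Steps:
$U{\left(x \right)} = 7 + x$
$3613 - \sqrt{\left(2 - -4\right) + U{\left(-4 \right)}} \left(-29\right) = 3613 - \sqrt{\left(2 - -4\right) + \left(7 - 4\right)} \left(-29\right) = 3613 - \sqrt{\left(2 + 4\right) + 3} \left(-29\right) = 3613 - \sqrt{6 + 3} \left(-29\right) = 3613 - \sqrt{9} \left(-29\right) = 3613 - 3 \left(-29\right) = 3613 - -87 = 3613 + 87 = 3700$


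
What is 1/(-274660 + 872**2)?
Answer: 1/485724 ≈ 2.0588e-6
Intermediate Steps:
1/(-274660 + 872**2) = 1/(-274660 + 760384) = 1/485724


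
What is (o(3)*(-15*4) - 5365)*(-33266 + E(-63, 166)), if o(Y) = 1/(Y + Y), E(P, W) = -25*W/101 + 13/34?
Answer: 614766866625/3434 ≈ 1.7902e+8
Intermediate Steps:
E(P, W) = 13/34 - 25*W/101 (E(P, W) = -25*W*(1/101) + 13*(1/34) = -25*W/101 + 13/34 = 13/34 - 25*W/101)
o(Y) = 1/(2*Y)
(o(3)*(-15*4) - 5365)*(-33266 + E(-63, 166)) = (((½)/3)*(-15*4) - 5365)*(-33266 + (13/34 - 25/101*166)) = (((½)*(⅓))*(-60) - 5365)*(-33266 + (13/34 - 4150/101)) = ((⅙)*(-60) - 5365)*(-33266 - 139787/3434) = (-10 - 5365)*(-114375231/3434) = -5375*(-114375231/3434) = 614766866625/3434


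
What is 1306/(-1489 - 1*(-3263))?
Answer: 653/887 ≈ 0.73619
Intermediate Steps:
1306/(-1489 - 1*(-3263)) = 1306/(-1489 + 3263) = 1306/1774 = 1306*(1/1774) = 653/887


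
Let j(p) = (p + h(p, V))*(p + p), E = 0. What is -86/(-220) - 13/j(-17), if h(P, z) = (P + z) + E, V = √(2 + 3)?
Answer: 48063/126610 - 13*√5/39134 ≈ 0.37887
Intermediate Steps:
V = √5 ≈ 2.2361
h(P, z) = P + z (h(P, z) = (P + z) + 0 = P + z)
j(p) = 2*p*(√5 + 2*p) (j(p) = (p + (p + √5))*(p + p) = (√5 + 2*p)*(2*p) = 2*p*(√5 + 2*p))
-86/(-220) - 13/j(-17) = -86/(-220) - 13*(-1/(34*(√5 + 2*(-17)))) = -86*(-1/220) - 13*(-1/(34*(√5 - 34))) = 43/110 - 13*(-1/(34*(-34 + √5))) = 43/110 - 13/(1156 - 34*√5)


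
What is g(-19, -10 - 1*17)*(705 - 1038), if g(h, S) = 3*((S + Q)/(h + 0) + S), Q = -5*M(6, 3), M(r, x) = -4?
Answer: 505494/19 ≈ 26605.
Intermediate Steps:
Q = 20 (Q = -5*(-4) = 20)
g(h, S) = 3*S + 3*(20 + S)/h (g(h, S) = 3*((S + 20)/(h + 0) + S) = 3*((20 + S)/h + S) = 3*(S + (20 + S)/h) = 3*S + 3*(20 + S)/h)
g(-19, -10 - 1*17)*(705 - 1038) = (3*(20 + (-10 - 1*17) + (-10 - 1*17)*(-19))/(-19))*(705 - 1038) = (3*(-1/19)*(20 + (-10 - 17) + (-10 - 17)*(-19)))*(-333) = (3*(-1/19)*(20 - 27 - 27*(-19)))*(-333) = (3*(-1/19)*(20 - 27 + 513))*(-333) = (3*(-1/19)*506)*(-333) = -1518/19*(-333) = 505494/19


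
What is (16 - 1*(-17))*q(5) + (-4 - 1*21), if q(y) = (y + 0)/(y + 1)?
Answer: 5/2 ≈ 2.5000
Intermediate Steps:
q(y) = y/(1 + y)
(16 - 1*(-17))*q(5) + (-4 - 1*21) = (16 - 1*(-17))*(5/(1 + 5)) + (-4 - 1*21) = (16 + 17)*(5/6) + (-4 - 21) = 33*(5*(⅙)) - 25 = 33*(⅚) - 25 = 55/2 - 25 = 5/2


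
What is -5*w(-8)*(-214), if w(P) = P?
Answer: -8560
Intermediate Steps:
-5*w(-8)*(-214) = -5*(-8)*(-214) = -(-40)*(-214) = -1*8560 = -8560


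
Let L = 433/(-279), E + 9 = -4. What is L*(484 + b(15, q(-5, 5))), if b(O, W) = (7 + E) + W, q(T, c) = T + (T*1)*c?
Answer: -193984/279 ≈ -695.28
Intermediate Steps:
E = -13 (E = -9 - 4 = -13)
L = -433/279 (L = 433*(-1/279) = -433/279 ≈ -1.5520)
q(T, c) = T + T*c
b(O, W) = -6 + W (b(O, W) = (7 - 13) + W = -6 + W)
L*(484 + b(15, q(-5, 5))) = -433*(484 + (-6 - 5*(1 + 5)))/279 = -433*(484 + (-6 - 5*6))/279 = -433*(484 + (-6 - 30))/279 = -433*(484 - 36)/279 = -433/279*448 = -193984/279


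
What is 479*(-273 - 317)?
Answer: -282610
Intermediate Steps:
479*(-273 - 317) = 479*(-590) = -282610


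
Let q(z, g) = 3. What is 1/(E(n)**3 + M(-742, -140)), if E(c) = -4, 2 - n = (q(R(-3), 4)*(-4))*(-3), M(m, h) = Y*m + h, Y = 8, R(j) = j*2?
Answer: -1/6140 ≈ -0.00016287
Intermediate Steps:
R(j) = 2*j
M(m, h) = h + 8*m (M(m, h) = 8*m + h = h + 8*m)
n = -34 (n = 2 - 3*(-4)*(-3) = 2 - (-12)*(-3) = 2 - 1*36 = 2 - 36 = -34)
1/(E(n)**3 + M(-742, -140)) = 1/((-4)**3 + (-140 + 8*(-742))) = 1/(-64 + (-140 - 5936)) = 1/(-64 - 6076) = 1/(-6140) = -1/6140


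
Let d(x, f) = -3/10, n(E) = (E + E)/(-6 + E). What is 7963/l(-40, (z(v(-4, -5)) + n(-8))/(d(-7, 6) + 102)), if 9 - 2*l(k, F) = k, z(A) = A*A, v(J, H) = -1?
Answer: 15926/49 ≈ 325.02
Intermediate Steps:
n(E) = 2*E/(-6 + E) (n(E) = (2*E)/(-6 + E) = 2*E/(-6 + E))
z(A) = A**2
d(x, f) = -3/10 (d(x, f) = -3*1/10 = -3/10)
l(k, F) = 9/2 - k/2
7963/l(-40, (z(v(-4, -5)) + n(-8))/(d(-7, 6) + 102)) = 7963/(9/2 - 1/2*(-40)) = 7963/(9/2 + 20) = 7963/(49/2) = 7963*(2/49) = 15926/49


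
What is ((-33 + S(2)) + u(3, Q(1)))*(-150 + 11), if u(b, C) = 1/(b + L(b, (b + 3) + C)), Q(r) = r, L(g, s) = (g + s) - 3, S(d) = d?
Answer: 42951/10 ≈ 4295.1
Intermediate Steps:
L(g, s) = -3 + g + s
u(b, C) = 1/(C + 3*b) (u(b, C) = 1/(b + (-3 + b + ((b + 3) + C))) = 1/(b + (-3 + b + ((3 + b) + C))) = 1/(b + (-3 + b + (3 + C + b))) = 1/(b + (C + 2*b)) = 1/(C + 3*b))
((-33 + S(2)) + u(3, Q(1)))*(-150 + 11) = ((-33 + 2) + 1/(1 + 3*3))*(-150 + 11) = (-31 + 1/(1 + 9))*(-139) = (-31 + 1/10)*(-139) = (-31 + ⅒)*(-139) = -309/10*(-139) = 42951/10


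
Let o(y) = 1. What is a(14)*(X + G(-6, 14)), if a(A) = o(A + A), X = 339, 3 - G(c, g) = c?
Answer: 348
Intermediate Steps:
G(c, g) = 3 - c
a(A) = 1
a(14)*(X + G(-6, 14)) = 1*(339 + (3 - 1*(-6))) = 1*(339 + (3 + 6)) = 1*(339 + 9) = 1*348 = 348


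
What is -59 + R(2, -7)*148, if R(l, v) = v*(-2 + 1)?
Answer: 977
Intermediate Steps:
R(l, v) = -v (R(l, v) = v*(-1) = -v)
-59 + R(2, -7)*148 = -59 - 1*(-7)*148 = -59 + 7*148 = -59 + 1036 = 977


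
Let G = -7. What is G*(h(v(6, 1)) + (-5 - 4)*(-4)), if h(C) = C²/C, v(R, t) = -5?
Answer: -217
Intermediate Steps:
h(C) = C
G*(h(v(6, 1)) + (-5 - 4)*(-4)) = -7*(-5 + (-5 - 4)*(-4)) = -7*(-5 - 9*(-4)) = -7*(-5 + 36) = -7*31 = -217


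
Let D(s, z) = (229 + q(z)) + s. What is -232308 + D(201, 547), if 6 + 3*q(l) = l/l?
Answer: -695639/3 ≈ -2.3188e+5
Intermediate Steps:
q(l) = -5/3 (q(l) = -2 + (l/l)/3 = -2 + (1/3)*1 = -2 + 1/3 = -5/3)
D(s, z) = 682/3 + s (D(s, z) = (229 - 5/3) + s = 682/3 + s)
-232308 + D(201, 547) = -232308 + (682/3 + 201) = -232308 + 1285/3 = -695639/3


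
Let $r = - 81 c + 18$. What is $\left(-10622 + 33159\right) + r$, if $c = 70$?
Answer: $16885$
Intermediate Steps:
$r = -5652$ ($r = \left(-81\right) 70 + 18 = -5670 + 18 = -5652$)
$\left(-10622 + 33159\right) + r = \left(-10622 + 33159\right) - 5652 = 22537 - 5652 = 16885$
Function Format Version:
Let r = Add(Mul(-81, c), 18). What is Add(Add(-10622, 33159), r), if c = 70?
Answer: 16885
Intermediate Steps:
r = -5652 (r = Add(Mul(-81, 70), 18) = Add(-5670, 18) = -5652)
Add(Add(-10622, 33159), r) = Add(Add(-10622, 33159), -5652) = Add(22537, -5652) = 16885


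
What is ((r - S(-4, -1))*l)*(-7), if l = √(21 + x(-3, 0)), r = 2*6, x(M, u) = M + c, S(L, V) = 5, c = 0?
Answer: -147*√2 ≈ -207.89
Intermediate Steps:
x(M, u) = M (x(M, u) = M + 0 = M)
r = 12
l = 3*√2 (l = √(21 - 3) = √18 = 3*√2 ≈ 4.2426)
((r - S(-4, -1))*l)*(-7) = ((12 - 1*5)*(3*√2))*(-7) = ((12 - 5)*(3*√2))*(-7) = (7*(3*√2))*(-7) = (21*√2)*(-7) = -147*√2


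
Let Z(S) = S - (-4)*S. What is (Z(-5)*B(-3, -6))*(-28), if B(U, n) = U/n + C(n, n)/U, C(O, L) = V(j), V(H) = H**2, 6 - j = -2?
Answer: -43750/3 ≈ -14583.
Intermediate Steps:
j = 8 (j = 6 - 1*(-2) = 6 + 2 = 8)
C(O, L) = 64 (C(O, L) = 8**2 = 64)
Z(S) = 5*S (Z(S) = S + 4*S = 5*S)
B(U, n) = 64/U + U/n (B(U, n) = U/n + 64/U = 64/U + U/n)
(Z(-5)*B(-3, -6))*(-28) = ((5*(-5))*(64/(-3) - 3/(-6)))*(-28) = -25*(64*(-1/3) - 3*(-1/6))*(-28) = -25*(-64/3 + 1/2)*(-28) = -25*(-125/6)*(-28) = (3125/6)*(-28) = -43750/3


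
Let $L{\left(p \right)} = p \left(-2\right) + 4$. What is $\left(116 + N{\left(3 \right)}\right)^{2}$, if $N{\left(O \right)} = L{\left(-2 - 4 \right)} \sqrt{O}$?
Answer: $14224 + 3712 \sqrt{3} \approx 20653.0$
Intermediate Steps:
$L{\left(p \right)} = 4 - 2 p$ ($L{\left(p \right)} = - 2 p + 4 = 4 - 2 p$)
$N{\left(O \right)} = 16 \sqrt{O}$ ($N{\left(O \right)} = \left(4 - 2 \left(-2 - 4\right)\right) \sqrt{O} = \left(4 - -12\right) \sqrt{O} = \left(4 + 12\right) \sqrt{O} = 16 \sqrt{O}$)
$\left(116 + N{\left(3 \right)}\right)^{2} = \left(116 + 16 \sqrt{3}\right)^{2}$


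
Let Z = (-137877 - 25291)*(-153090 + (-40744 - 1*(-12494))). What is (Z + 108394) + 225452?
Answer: 29589218966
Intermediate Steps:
Z = 29588885120 (Z = -163168*(-153090 + (-40744 + 12494)) = -163168*(-153090 - 28250) = -163168*(-181340) = 29588885120)
(Z + 108394) + 225452 = (29588885120 + 108394) + 225452 = 29588993514 + 225452 = 29589218966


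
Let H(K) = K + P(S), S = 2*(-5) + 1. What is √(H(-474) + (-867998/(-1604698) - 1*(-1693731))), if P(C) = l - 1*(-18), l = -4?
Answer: 19*√3019576512680002/802349 ≈ 1301.3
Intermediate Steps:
S = -9 (S = -10 + 1 = -9)
P(C) = 14 (P(C) = -4 - 1*(-18) = -4 + 18 = 14)
H(K) = 14 + K (H(K) = K + 14 = 14 + K)
√(H(-474) + (-867998/(-1604698) - 1*(-1693731))) = √((14 - 474) + (-867998/(-1604698) - 1*(-1693731))) = √(-460 + (-867998*(-1/1604698) + 1693731)) = √(-460 + (433999/802349 + 1693731)) = √(-460 + 1358963808118/802349) = √(1358594727578/802349) = 19*√3019576512680002/802349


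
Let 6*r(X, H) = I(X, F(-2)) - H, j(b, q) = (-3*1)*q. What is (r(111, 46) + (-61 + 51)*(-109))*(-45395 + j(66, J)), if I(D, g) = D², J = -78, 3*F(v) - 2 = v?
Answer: -849704215/6 ≈ -1.4162e+8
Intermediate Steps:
F(v) = ⅔ + v/3
j(b, q) = -3*q
r(X, H) = -H/6 + X²/6 (r(X, H) = (X² - H)/6 = -H/6 + X²/6)
(r(111, 46) + (-61 + 51)*(-109))*(-45395 + j(66, J)) = ((-⅙*46 + (⅙)*111²) + (-61 + 51)*(-109))*(-45395 - 3*(-78)) = ((-23/3 + (⅙)*12321) - 10*(-109))*(-45395 + 234) = ((-23/3 + 4107/2) + 1090)*(-45161) = (12275/6 + 1090)*(-45161) = (18815/6)*(-45161) = -849704215/6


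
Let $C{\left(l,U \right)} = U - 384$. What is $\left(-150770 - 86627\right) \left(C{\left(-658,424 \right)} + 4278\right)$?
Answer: $-1025080246$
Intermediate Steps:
$C{\left(l,U \right)} = -384 + U$
$\left(-150770 - 86627\right) \left(C{\left(-658,424 \right)} + 4278\right) = \left(-150770 - 86627\right) \left(\left(-384 + 424\right) + 4278\right) = - 237397 \left(40 + 4278\right) = \left(-237397\right) 4318 = -1025080246$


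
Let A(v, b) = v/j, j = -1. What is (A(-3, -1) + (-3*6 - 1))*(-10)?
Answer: 160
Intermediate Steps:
A(v, b) = -v (A(v, b) = v/(-1) = v*(-1) = -v)
(A(-3, -1) + (-3*6 - 1))*(-10) = (-1*(-3) + (-3*6 - 1))*(-10) = (3 + (-18 - 1))*(-10) = (3 - 19)*(-10) = -16*(-10) = 160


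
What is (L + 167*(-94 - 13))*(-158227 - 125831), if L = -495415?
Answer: 145802426472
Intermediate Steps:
(L + 167*(-94 - 13))*(-158227 - 125831) = (-495415 + 167*(-94 - 13))*(-158227 - 125831) = (-495415 + 167*(-107))*(-284058) = (-495415 - 17869)*(-284058) = -513284*(-284058) = 145802426472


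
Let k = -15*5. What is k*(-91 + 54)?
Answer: 2775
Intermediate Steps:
k = -75
k*(-91 + 54) = -75*(-91 + 54) = -75*(-37) = 2775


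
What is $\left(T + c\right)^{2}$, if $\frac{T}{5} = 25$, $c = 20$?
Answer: $21025$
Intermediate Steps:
$T = 125$ ($T = 5 \cdot 25 = 125$)
$\left(T + c\right)^{2} = \left(125 + 20\right)^{2} = 145^{2} = 21025$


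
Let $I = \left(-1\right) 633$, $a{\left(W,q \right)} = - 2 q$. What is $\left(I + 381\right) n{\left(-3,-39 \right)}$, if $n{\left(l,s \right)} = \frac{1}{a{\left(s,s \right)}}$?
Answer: $- \frac{42}{13} \approx -3.2308$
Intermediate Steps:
$n{\left(l,s \right)} = - \frac{1}{2 s}$ ($n{\left(l,s \right)} = \frac{1}{\left(-2\right) s} = - \frac{1}{2 s}$)
$I = -633$
$\left(I + 381\right) n{\left(-3,-39 \right)} = \left(-633 + 381\right) \left(- \frac{1}{2 \left(-39\right)}\right) = - 252 \left(\left(- \frac{1}{2}\right) \left(- \frac{1}{39}\right)\right) = \left(-252\right) \frac{1}{78} = - \frac{42}{13}$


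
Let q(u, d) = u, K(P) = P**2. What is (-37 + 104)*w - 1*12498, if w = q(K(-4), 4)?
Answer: -11426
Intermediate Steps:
w = 16 (w = (-4)**2 = 16)
(-37 + 104)*w - 1*12498 = (-37 + 104)*16 - 1*12498 = 67*16 - 12498 = 1072 - 12498 = -11426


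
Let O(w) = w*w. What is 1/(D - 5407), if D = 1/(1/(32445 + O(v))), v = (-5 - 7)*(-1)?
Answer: 1/27182 ≈ 3.6789e-5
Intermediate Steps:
v = 12 (v = -12*(-1) = 12)
O(w) = w²
D = 32589 (D = 1/(1/(32445 + 12²)) = 1/(1/(32445 + 144)) = 1/(1/32589) = 32589)
1/(D - 5407) = 1/(32589 - 5407) = 1/27182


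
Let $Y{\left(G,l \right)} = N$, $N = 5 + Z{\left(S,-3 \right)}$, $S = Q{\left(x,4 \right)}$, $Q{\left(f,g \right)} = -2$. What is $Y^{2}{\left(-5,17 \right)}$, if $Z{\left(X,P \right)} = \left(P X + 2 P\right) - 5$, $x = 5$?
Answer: $0$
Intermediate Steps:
$S = -2$
$Z{\left(X,P \right)} = -5 + 2 P + P X$ ($Z{\left(X,P \right)} = \left(2 P + P X\right) - 5 = -5 + 2 P + P X$)
$N = 0$ ($N = 5 - 5 = 0$)
$Y{\left(G,l \right)} = 0$
$Y^{2}{\left(-5,17 \right)} = 0^{2} = 0$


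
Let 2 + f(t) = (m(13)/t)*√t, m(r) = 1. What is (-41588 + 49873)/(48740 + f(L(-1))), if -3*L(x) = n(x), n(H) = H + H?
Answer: 53839244/316719019 - 1657*√6/950157057 ≈ 0.16999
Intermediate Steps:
n(H) = 2*H
L(x) = -2*x/3
f(t) = -2 + t^(-½) (f(t) = -2 + (1/t)*√t = -2 + √t/t = -2 + t^(-½))
(-41588 + 49873)/(48740 + f(L(-1))) = (-41588 + 49873)/(48740 + (-2 + (-⅔*(-1))^(-½))) = 8285/(48740 + (-2 + (⅔)^(-½))) = 8285/(48740 + (-2 + √6/2)) = 8285/(48738 + √6/2)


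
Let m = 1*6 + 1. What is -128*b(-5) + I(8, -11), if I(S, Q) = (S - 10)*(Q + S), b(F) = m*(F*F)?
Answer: -22394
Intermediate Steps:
m = 7 (m = 6 + 1 = 7)
b(F) = 7*F² (b(F) = 7*(F*F) = 7*F²)
I(S, Q) = (-10 + S)*(Q + S)
-128*b(-5) + I(8, -11) = -896*(-5)² + (8² - 10*(-11) - 10*8 - 11*8) = -896*25 + (64 + 110 - 80 - 88) = -128*175 + 6 = -22400 + 6 = -22394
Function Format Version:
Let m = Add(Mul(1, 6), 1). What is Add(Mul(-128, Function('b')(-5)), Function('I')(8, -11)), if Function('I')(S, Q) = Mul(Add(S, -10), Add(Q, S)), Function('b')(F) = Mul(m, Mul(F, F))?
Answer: -22394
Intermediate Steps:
m = 7 (m = Add(6, 1) = 7)
Function('b')(F) = Mul(7, Pow(F, 2)) (Function('b')(F) = Mul(7, Mul(F, F)) = Mul(7, Pow(F, 2)))
Function('I')(S, Q) = Mul(Add(-10, S), Add(Q, S))
Add(Mul(-128, Function('b')(-5)), Function('I')(8, -11)) = Add(Mul(-128, Mul(7, Pow(-5, 2))), Add(Pow(8, 2), Mul(-10, -11), Mul(-10, 8), Mul(-11, 8))) = Add(Mul(-128, Mul(7, 25)), Add(64, 110, -80, -88)) = Add(Mul(-128, 175), 6) = Add(-22400, 6) = -22394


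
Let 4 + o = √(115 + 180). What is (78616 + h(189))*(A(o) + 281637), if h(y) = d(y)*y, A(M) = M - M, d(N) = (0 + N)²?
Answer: 1923548321745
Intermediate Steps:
o = -4 + √295 (o = -4 + √(115 + 180) = -4 + √295 ≈ 13.176)
d(N) = N²
A(M) = 0
h(y) = y³ (h(y) = y²*y = y³)
(78616 + h(189))*(A(o) + 281637) = (78616 + 189³)*(0 + 281637) = (78616 + 6751269)*281637 = 6829885*281637 = 1923548321745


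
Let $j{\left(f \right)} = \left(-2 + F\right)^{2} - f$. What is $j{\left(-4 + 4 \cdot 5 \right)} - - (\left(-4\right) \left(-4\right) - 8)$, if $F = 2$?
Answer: $-8$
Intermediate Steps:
$j{\left(f \right)} = - f$ ($j{\left(f \right)} = \left(-2 + 2\right)^{2} - f = 0^{2} - f = 0 - f = - f$)
$j{\left(-4 + 4 \cdot 5 \right)} - - (\left(-4\right) \left(-4\right) - 8) = - (-4 + 4 \cdot 5) - - (\left(-4\right) \left(-4\right) - 8) = - (-4 + 20) - - (16 - 8) = \left(-1\right) 16 - \left(-1\right) 8 = -16 - -8 = -16 + 8 = -8$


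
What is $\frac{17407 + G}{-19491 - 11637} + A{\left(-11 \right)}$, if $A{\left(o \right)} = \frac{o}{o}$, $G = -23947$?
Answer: $\frac{3139}{2594} \approx 1.2101$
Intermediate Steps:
$A{\left(o \right)} = 1$
$\frac{17407 + G}{-19491 - 11637} + A{\left(-11 \right)} = \frac{17407 - 23947}{-19491 - 11637} + 1 = - \frac{6540}{-31128} + 1 = \left(-6540\right) \left(- \frac{1}{31128}\right) + 1 = \frac{545}{2594} + 1 = \frac{3139}{2594}$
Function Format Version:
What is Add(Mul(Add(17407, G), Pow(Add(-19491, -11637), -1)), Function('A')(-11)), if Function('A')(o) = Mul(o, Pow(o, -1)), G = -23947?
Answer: Rational(3139, 2594) ≈ 1.2101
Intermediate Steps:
Function('A')(o) = 1
Add(Mul(Add(17407, G), Pow(Add(-19491, -11637), -1)), Function('A')(-11)) = Add(Mul(Add(17407, -23947), Pow(Add(-19491, -11637), -1)), 1) = Add(Mul(-6540, Pow(-31128, -1)), 1) = Add(Mul(-6540, Rational(-1, 31128)), 1) = Add(Rational(545, 2594), 1) = Rational(3139, 2594)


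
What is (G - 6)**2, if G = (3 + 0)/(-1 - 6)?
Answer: 2025/49 ≈ 41.327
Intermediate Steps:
G = -3/7 (G = 3/(-7) = 3*(-1/7) = -3/7 ≈ -0.42857)
(G - 6)**2 = (-3/7 - 6)**2 = (-45/7)**2 = 2025/49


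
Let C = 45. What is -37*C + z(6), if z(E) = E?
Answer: -1659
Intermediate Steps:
-37*C + z(6) = -37*45 + 6 = -1665 + 6 = -1659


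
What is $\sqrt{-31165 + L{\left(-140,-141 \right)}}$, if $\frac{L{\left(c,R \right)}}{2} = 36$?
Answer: $i \sqrt{31093} \approx 176.33 i$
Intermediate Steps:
$L{\left(c,R \right)} = 72$ ($L{\left(c,R \right)} = 2 \cdot 36 = 72$)
$\sqrt{-31165 + L{\left(-140,-141 \right)}} = \sqrt{-31165 + 72} = \sqrt{-31093} = i \sqrt{31093}$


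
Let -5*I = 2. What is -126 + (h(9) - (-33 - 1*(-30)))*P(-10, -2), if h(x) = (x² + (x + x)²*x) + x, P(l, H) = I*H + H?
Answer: -18684/5 ≈ -3736.8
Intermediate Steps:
I = -⅖ (I = -⅕*2 = -⅖ ≈ -0.40000)
P(l, H) = 3*H/5 (P(l, H) = -2*H/5 + H = 3*H/5)
h(x) = x + x² + 4*x³ (h(x) = (x² + (2*x)²*x) + x = (x² + (4*x²)*x) + x = (x² + 4*x³) + x = x + x² + 4*x³)
-126 + (h(9) - (-33 - 1*(-30)))*P(-10, -2) = -126 + (9*(1 + 9 + 4*9²) - (-33 - 1*(-30)))*((⅗)*(-2)) = -126 + (9*(1 + 9 + 4*81) - (-33 + 30))*(-6/5) = -126 + (9*(1 + 9 + 324) - 1*(-3))*(-6/5) = -126 + (9*334 + 3)*(-6/5) = -126 + (3006 + 3)*(-6/5) = -126 + 3009*(-6/5) = -126 - 18054/5 = -18684/5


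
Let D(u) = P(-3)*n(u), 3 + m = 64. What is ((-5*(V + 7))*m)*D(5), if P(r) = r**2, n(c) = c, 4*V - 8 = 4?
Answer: -137250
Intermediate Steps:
V = 3 (V = 2 + (1/4)*4 = 2 + 1 = 3)
m = 61 (m = -3 + 64 = 61)
D(u) = 9*u (D(u) = (-3)**2*u = 9*u)
((-5*(V + 7))*m)*D(5) = (-5*(3 + 7)*61)*(9*5) = (-5*10*61)*45 = -50*61*45 = -3050*45 = -137250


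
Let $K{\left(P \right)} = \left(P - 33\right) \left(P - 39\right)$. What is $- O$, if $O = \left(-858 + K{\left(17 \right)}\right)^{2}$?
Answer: $-256036$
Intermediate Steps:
$K{\left(P \right)} = \left(-39 + P\right) \left(-33 + P\right)$ ($K{\left(P \right)} = \left(-33 + P\right) \left(-39 + P\right) = \left(-39 + P\right) \left(-33 + P\right)$)
$O = 256036$ ($O = \left(-858 + \left(1287 + 17^{2} - 1224\right)\right)^{2} = \left(-858 + \left(1287 + 289 - 1224\right)\right)^{2} = \left(-858 + 352\right)^{2} = \left(-506\right)^{2} = 256036$)
$- O = \left(-1\right) 256036 = -256036$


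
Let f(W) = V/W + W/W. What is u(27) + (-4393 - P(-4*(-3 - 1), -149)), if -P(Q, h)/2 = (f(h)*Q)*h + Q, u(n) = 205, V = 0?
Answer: -8924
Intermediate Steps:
f(W) = 1 (f(W) = 0/W + W/W = 0 + 1 = 1)
P(Q, h) = -2*Q - 2*Q*h (P(Q, h) = -2*((1*Q)*h + Q) = -2*(Q*h + Q) = -2*(Q + Q*h) = -2*Q - 2*Q*h)
u(27) + (-4393 - P(-4*(-3 - 1), -149)) = 205 + (-4393 - (-2)*(-4*(-3 - 1))*(1 - 149)) = 205 + (-4393 - (-2)*(-4*(-4))*(-148)) = 205 + (-4393 - (-2)*16*(-148)) = 205 + (-4393 - 1*4736) = 205 + (-4393 - 4736) = 205 - 9129 = -8924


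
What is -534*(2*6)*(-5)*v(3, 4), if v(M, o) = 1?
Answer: 32040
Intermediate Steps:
-534*(2*6)*(-5)*v(3, 4) = -534*(2*6)*(-5) = -534*12*(-5) = -(-32040) = -534*(-60) = 32040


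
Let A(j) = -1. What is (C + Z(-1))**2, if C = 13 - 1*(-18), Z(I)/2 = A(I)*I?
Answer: 1089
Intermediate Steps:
Z(I) = -2*I (Z(I) = 2*(-I) = -2*I)
C = 31 (C = 13 + 18 = 31)
(C + Z(-1))**2 = (31 - 2*(-1))**2 = (31 + 2)**2 = 33**2 = 1089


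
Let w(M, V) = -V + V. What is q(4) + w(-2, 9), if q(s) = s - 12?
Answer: -8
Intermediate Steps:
q(s) = -12 + s
w(M, V) = 0
q(4) + w(-2, 9) = (-12 + 4) + 0 = -8 + 0 = -8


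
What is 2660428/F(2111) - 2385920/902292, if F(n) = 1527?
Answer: 199736633428/114816657 ≈ 1739.6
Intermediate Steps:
2660428/F(2111) - 2385920/902292 = 2660428/1527 - 2385920/902292 = 2660428*(1/1527) - 2385920*1/902292 = 2660428/1527 - 596480/225573 = 199736633428/114816657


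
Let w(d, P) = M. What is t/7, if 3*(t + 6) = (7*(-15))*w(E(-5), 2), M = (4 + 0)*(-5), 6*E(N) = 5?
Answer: 694/7 ≈ 99.143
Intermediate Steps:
E(N) = 5/6 (E(N) = (1/6)*5 = 5/6)
M = -20 (M = 4*(-5) = -20)
w(d, P) = -20
t = 694 (t = -6 + ((7*(-15))*(-20))/3 = -6 + (-105*(-20))/3 = -6 + (1/3)*2100 = -6 + 700 = 694)
t/7 = 694/7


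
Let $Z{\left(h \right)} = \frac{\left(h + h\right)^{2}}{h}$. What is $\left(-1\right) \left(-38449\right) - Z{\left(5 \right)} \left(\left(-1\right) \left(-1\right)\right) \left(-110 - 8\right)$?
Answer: $40809$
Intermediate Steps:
$Z{\left(h \right)} = 4 h$ ($Z{\left(h \right)} = \frac{\left(2 h\right)^{2}}{h} = \frac{4 h^{2}}{h} = 4 h$)
$\left(-1\right) \left(-38449\right) - Z{\left(5 \right)} \left(\left(-1\right) \left(-1\right)\right) \left(-110 - 8\right) = \left(-1\right) \left(-38449\right) - 4 \cdot 5 \left(\left(-1\right) \left(-1\right)\right) \left(-110 - 8\right) = 38449 - 20 \cdot 1 \left(-118\right) = 38449 - 20 \left(-118\right) = 38449 - -2360 = 38449 + 2360 = 40809$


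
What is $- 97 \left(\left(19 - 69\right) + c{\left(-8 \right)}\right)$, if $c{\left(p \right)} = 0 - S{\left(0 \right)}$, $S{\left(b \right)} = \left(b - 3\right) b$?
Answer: $4850$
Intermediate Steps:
$S{\left(b \right)} = b \left(-3 + b\right)$ ($S{\left(b \right)} = \left(-3 + b\right) b = b \left(-3 + b\right)$)
$c{\left(p \right)} = 0$ ($c{\left(p \right)} = 0 - 0 \left(-3 + 0\right) = 0 - 0 \left(-3\right) = 0 - 0 = 0 + 0 = 0$)
$- 97 \left(\left(19 - 69\right) + c{\left(-8 \right)}\right) = - 97 \left(\left(19 - 69\right) + 0\right) = - 97 \left(-50 + 0\right) = \left(-97\right) \left(-50\right) = 4850$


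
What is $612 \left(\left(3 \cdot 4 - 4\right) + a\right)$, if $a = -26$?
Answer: $-11016$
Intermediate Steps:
$612 \left(\left(3 \cdot 4 - 4\right) + a\right) = 612 \left(\left(3 \cdot 4 - 4\right) - 26\right) = 612 \left(\left(12 - 4\right) - 26\right) = 612 \left(8 - 26\right) = 612 \left(-18\right) = -11016$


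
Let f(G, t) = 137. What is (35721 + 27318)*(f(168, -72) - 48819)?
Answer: -3068864598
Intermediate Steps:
(35721 + 27318)*(f(168, -72) - 48819) = (35721 + 27318)*(137 - 48819) = 63039*(-48682) = -3068864598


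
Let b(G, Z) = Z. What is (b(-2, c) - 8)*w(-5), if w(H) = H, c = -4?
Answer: 60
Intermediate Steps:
(b(-2, c) - 8)*w(-5) = (-4 - 8)*(-5) = -12*(-5) = 60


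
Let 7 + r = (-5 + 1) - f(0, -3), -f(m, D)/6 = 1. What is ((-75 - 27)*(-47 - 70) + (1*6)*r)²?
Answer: 141705216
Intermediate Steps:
f(m, D) = -6 (f(m, D) = -6*1 = -6)
r = -5 (r = -7 + ((-5 + 1) - 1*(-6)) = -7 + (-4 + 6) = -7 + 2 = -5)
((-75 - 27)*(-47 - 70) + (1*6)*r)² = ((-75 - 27)*(-47 - 70) + (1*6)*(-5))² = (-102*(-117) + 6*(-5))² = (11934 - 30)² = 11904² = 141705216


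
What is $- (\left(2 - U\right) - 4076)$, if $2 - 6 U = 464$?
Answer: $3997$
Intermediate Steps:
$U = -77$ ($U = \frac{1}{3} - \frac{232}{3} = -77$)
$- (\left(2 - U\right) - 4076) = - (\left(2 - -77\right) - 4076) = - (\left(2 + 77\right) - 4076) = - (79 - 4076) = \left(-1\right) \left(-3997\right) = 3997$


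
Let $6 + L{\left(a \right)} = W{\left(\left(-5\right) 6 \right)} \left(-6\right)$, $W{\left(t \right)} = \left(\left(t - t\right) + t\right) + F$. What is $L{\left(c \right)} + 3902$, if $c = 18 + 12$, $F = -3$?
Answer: $4094$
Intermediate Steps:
$W{\left(t \right)} = -3 + t$ ($W{\left(t \right)} = \left(\left(t - t\right) + t\right) - 3 = \left(0 + t\right) - 3 = t - 3 = -3 + t$)
$c = 30$
$L{\left(a \right)} = 192$ ($L{\left(a \right)} = -6 + \left(-3 - 30\right) \left(-6\right) = -6 - -198 = -6 + 198 = 192$)
$L{\left(c \right)} + 3902 = 192 + 3902 = 4094$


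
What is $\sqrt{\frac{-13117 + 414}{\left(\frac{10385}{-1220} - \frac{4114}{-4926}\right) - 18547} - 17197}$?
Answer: $\frac{i \sqrt{2138211598957968245009881}}{11150841427} \approx 131.13 i$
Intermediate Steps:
$\sqrt{\frac{-13117 + 414}{\left(\frac{10385}{-1220} - \frac{4114}{-4926}\right) - 18547} - 17197} = \sqrt{- \frac{12703}{\left(10385 \left(- \frac{1}{1220}\right) - - \frac{2057}{2463}\right) - 18547} - 17197} = \sqrt{- \frac{12703}{\left(- \frac{2077}{244} + \frac{2057}{2463}\right) - 18547} - 17197} = \sqrt{- \frac{12703}{- \frac{4613743}{600972} - 18547} - 17197} = \sqrt{- \frac{12703}{- \frac{11150841427}{600972}} - 17197} = \sqrt{\left(-12703\right) \left(- \frac{600972}{11150841427}\right) - 17197} = \sqrt{\frac{7634147316}{11150841427} - 17197} = \sqrt{- \frac{191753385872803}{11150841427}} = \frac{i \sqrt{2138211598957968245009881}}{11150841427}$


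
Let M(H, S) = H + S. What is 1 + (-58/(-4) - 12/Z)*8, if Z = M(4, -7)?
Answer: 149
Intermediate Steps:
Z = -3 (Z = 4 - 7 = -3)
1 + (-58/(-4) - 12/Z)*8 = 1 + (-58/(-4) - 12/(-3))*8 = 1 + (-58*(-¼) - 12*(-⅓))*8 = 1 + (29/2 + 4)*8 = 1 + (37/2)*8 = 1 + 148 = 149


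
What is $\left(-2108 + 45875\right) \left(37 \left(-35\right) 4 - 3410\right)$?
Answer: $-375958530$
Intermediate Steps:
$\left(-2108 + 45875\right) \left(37 \left(-35\right) 4 - 3410\right) = 43767 \left(\left(-1295\right) 4 - 3410\right) = 43767 \left(-5180 - 3410\right) = 43767 \left(-8590\right) = -375958530$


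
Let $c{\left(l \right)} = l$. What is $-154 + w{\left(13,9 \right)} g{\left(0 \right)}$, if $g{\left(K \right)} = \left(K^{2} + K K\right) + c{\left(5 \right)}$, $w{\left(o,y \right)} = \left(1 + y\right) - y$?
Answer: $-149$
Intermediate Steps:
$w{\left(o,y \right)} = 1$
$g{\left(K \right)} = 5 + 2 K^{2}$ ($g{\left(K \right)} = \left(K^{2} + K K\right) + 5 = \left(K^{2} + K^{2}\right) + 5 = 2 K^{2} + 5 = 5 + 2 K^{2}$)
$-154 + w{\left(13,9 \right)} g{\left(0 \right)} = -154 + 1 \left(5 + 2 \cdot 0^{2}\right) = -154 + 1 \left(5 + 2 \cdot 0\right) = -154 + 1 \left(5 + 0\right) = -154 + 1 \cdot 5 = -154 + 5 = -149$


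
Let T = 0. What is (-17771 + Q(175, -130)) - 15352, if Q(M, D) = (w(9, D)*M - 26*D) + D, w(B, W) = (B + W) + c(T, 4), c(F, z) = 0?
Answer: -51048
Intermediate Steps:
w(B, W) = B + W (w(B, W) = (B + W) + 0 = B + W)
Q(M, D) = -25*D + M*(9 + D) (Q(M, D) = ((9 + D)*M - 26*D) + D = (M*(9 + D) - 26*D) + D = (-26*D + M*(9 + D)) + D = -25*D + M*(9 + D))
(-17771 + Q(175, -130)) - 15352 = (-17771 + (-25*(-130) + 175*(9 - 130))) - 15352 = (-17771 + (3250 + 175*(-121))) - 15352 = (-17771 + (3250 - 21175)) - 15352 = (-17771 - 17925) - 15352 = -35696 - 15352 = -51048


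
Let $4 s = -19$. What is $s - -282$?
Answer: $\frac{1109}{4} \approx 277.25$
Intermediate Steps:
$s = - \frac{19}{4}$ ($s = \frac{1}{4} \left(-19\right) = - \frac{19}{4} \approx -4.75$)
$s - -282 = - \frac{19}{4} - -282 = - \frac{19}{4} + 282 = \frac{1109}{4}$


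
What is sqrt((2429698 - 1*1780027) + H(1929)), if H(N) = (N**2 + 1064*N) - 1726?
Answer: sqrt(6421442) ≈ 2534.1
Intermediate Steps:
H(N) = -1726 + N**2 + 1064*N
sqrt((2429698 - 1*1780027) + H(1929)) = sqrt((2429698 - 1*1780027) + (-1726 + 1929**2 + 1064*1929)) = sqrt((2429698 - 1780027) + (-1726 + 3721041 + 2052456)) = sqrt(649671 + 5771771) = sqrt(6421442)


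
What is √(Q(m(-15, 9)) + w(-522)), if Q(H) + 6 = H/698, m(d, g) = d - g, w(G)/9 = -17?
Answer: 3*I*√2152283/349 ≈ 12.611*I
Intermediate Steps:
w(G) = -153 (w(G) = 9*(-17) = -153)
Q(H) = -6 + H/698
√(Q(m(-15, 9)) + w(-522)) = √((-6 + (-15 - 1*9)/698) - 153) = √((-6 + (-15 - 9)/698) - 153) = √((-6 + (1/698)*(-24)) - 153) = √((-6 - 12/349) - 153) = √(-2106/349 - 153) = √(-55503/349) = 3*I*√2152283/349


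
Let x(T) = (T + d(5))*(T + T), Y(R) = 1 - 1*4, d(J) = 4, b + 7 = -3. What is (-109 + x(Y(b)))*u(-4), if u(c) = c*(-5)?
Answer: -2300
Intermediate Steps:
b = -10 (b = -7 - 3 = -10)
Y(R) = -3 (Y(R) = 1 - 4 = -3)
x(T) = 2*T*(4 + T) (x(T) = (T + 4)*(T + T) = (4 + T)*(2*T) = 2*T*(4 + T))
u(c) = -5*c
(-109 + x(Y(b)))*u(-4) = (-109 + 2*(-3)*(4 - 3))*(-5*(-4)) = (-109 + 2*(-3)*1)*20 = (-109 - 6)*20 = -115*20 = -2300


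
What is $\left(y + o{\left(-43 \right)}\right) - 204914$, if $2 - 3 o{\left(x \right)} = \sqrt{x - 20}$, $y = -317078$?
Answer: $- \frac{1565974}{3} - i \sqrt{7} \approx -5.2199 \cdot 10^{5} - 2.6458 i$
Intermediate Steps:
$o{\left(x \right)} = \frac{2}{3} - \frac{\sqrt{-20 + x}}{3}$ ($o{\left(x \right)} = \frac{2}{3} - \frac{\sqrt{x - 20}}{3} = \frac{2}{3} - \frac{\sqrt{-20 + x}}{3}$)
$\left(y + o{\left(-43 \right)}\right) - 204914 = \left(-317078 + \left(\frac{2}{3} - \frac{\sqrt{-20 - 43}}{3}\right)\right) - 204914 = \left(-317078 + \left(\frac{2}{3} - \frac{\sqrt{-63}}{3}\right)\right) - 204914 = \left(-317078 + \left(\frac{2}{3} - \frac{3 i \sqrt{7}}{3}\right)\right) - 204914 = \left(-317078 + \left(\frac{2}{3} - i \sqrt{7}\right)\right) - 204914 = \left(- \frac{951232}{3} - i \sqrt{7}\right) - 204914 = - \frac{1565974}{3} - i \sqrt{7}$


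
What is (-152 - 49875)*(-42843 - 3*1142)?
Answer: 2314699263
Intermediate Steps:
(-152 - 49875)*(-42843 - 3*1142) = -50027*(-42843 - 3426) = -50027*(-46269) = 2314699263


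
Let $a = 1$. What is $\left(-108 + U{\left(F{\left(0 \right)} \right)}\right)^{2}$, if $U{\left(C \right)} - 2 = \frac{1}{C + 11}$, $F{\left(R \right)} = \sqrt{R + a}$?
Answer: $\frac{1615441}{144} \approx 11218.0$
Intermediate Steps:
$F{\left(R \right)} = \sqrt{1 + R}$ ($F{\left(R \right)} = \sqrt{R + 1} = \sqrt{1 + R}$)
$U{\left(C \right)} = 2 + \frac{1}{11 + C}$ ($U{\left(C \right)} = 2 + \frac{1}{C + 11} = 2 + \frac{1}{11 + C}$)
$\left(-108 + U{\left(F{\left(0 \right)} \right)}\right)^{2} = \left(-108 + \frac{23 + 2 \sqrt{1 + 0}}{11 + \sqrt{1 + 0}}\right)^{2} = \left(-108 + \frac{23 + 2 \sqrt{1}}{11 + \sqrt{1}}\right)^{2} = \left(-108 + \frac{23 + 2 \cdot 1}{11 + 1}\right)^{2} = \left(-108 + \frac{23 + 2}{12}\right)^{2} = \left(-108 + \frac{1}{12} \cdot 25\right)^{2} = \left(-108 + \frac{25}{12}\right)^{2} = \left(- \frac{1271}{12}\right)^{2} = \frac{1615441}{144}$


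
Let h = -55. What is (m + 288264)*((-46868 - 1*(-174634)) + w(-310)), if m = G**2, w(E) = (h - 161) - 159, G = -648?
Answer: 90214229688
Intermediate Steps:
w(E) = -375 (w(E) = (-55 - 161) - 159 = -216 - 159 = -375)
m = 419904 (m = (-648)**2 = 419904)
(m + 288264)*((-46868 - 1*(-174634)) + w(-310)) = (419904 + 288264)*((-46868 - 1*(-174634)) - 375) = 708168*((-46868 + 174634) - 375) = 708168*(127766 - 375) = 708168*127391 = 90214229688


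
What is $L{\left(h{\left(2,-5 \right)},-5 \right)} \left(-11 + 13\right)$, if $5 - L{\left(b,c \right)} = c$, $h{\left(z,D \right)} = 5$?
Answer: $20$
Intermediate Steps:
$L{\left(b,c \right)} = 5 - c$
$L{\left(h{\left(2,-5 \right)},-5 \right)} \left(-11 + 13\right) = \left(5 - -5\right) \left(-11 + 13\right) = \left(5 + 5\right) 2 = 10 \cdot 2 = 20$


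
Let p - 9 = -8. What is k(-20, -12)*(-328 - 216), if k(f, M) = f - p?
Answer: 11424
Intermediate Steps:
p = 1 (p = 9 - 8 = 1)
k(f, M) = -1 + f (k(f, M) = f - 1*1 = f - 1 = -1 + f)
k(-20, -12)*(-328 - 216) = (-1 - 20)*(-328 - 216) = -21*(-544) = 11424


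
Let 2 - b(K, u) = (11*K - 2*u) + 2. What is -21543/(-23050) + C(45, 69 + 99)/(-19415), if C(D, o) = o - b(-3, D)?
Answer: 83444019/89503150 ≈ 0.93230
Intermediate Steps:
b(K, u) = -11*K + 2*u (b(K, u) = 2 - ((11*K - 2*u) + 2) = 2 - ((-2*u + 11*K) + 2) = 2 - (2 - 2*u + 11*K) = 2 + (-2 - 11*K + 2*u) = -11*K + 2*u)
C(D, o) = -33 + o - 2*D (C(D, o) = o - (-11*(-3) + 2*D) = o - (33 + 2*D) = o + (-33 - 2*D) = -33 + o - 2*D)
-21543/(-23050) + C(45, 69 + 99)/(-19415) = -21543/(-23050) + (-33 + (69 + 99) - 2*45)/(-19415) = -21543*(-1/23050) + (-33 + 168 - 90)*(-1/19415) = 21543/23050 + 45*(-1/19415) = 21543/23050 - 9/3883 = 83444019/89503150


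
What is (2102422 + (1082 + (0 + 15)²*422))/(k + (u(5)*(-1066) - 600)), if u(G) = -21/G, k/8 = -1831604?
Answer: -5496135/36622387 ≈ -0.15008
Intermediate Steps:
k = -14652832 (k = 8*(-1831604) = -14652832)
(2102422 + (1082 + (0 + 15)²*422))/(k + (u(5)*(-1066) - 600)) = (2102422 + (1082 + (0 + 15)²*422))/(-14652832 + (-21/5*(-1066) - 600)) = (2102422 + (1082 + 15²*422))/(-14652832 + (-21*⅕*(-1066) - 600)) = (2102422 + (1082 + 225*422))/(-14652832 + (-21/5*(-1066) - 600)) = (2102422 + (1082 + 94950))/(-14652832 + (22386/5 - 600)) = (2102422 + 96032)/(-14652832 + 19386/5) = 2198454/(-73244774/5) = 2198454*(-5/73244774) = -5496135/36622387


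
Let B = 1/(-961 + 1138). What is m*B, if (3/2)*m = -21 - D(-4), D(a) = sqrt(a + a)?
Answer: -14/177 - 4*I*sqrt(2)/531 ≈ -0.079096 - 0.010653*I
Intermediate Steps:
D(a) = sqrt(2)*sqrt(a) (D(a) = sqrt(2*a) = sqrt(2)*sqrt(a))
B = 1/177 ≈ 0.0056497
m = -14 - 4*I*sqrt(2)/3 (m = 2*(-21 - sqrt(2)*sqrt(-4))/3 = 2*(-21 - sqrt(2)*2*I)/3 = 2*(-21 - 2*I*sqrt(2))/3 = -14 - 4*I*sqrt(2)/3 ≈ -14.0 - 1.8856*I)
m*B = (-14 - 4*I*sqrt(2)/3)*(1/177) = -14/177 - 4*I*sqrt(2)/531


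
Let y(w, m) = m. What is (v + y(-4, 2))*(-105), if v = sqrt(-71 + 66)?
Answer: -210 - 105*I*sqrt(5) ≈ -210.0 - 234.79*I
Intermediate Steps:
v = I*sqrt(5) (v = sqrt(-5) = I*sqrt(5) ≈ 2.2361*I)
(v + y(-4, 2))*(-105) = (I*sqrt(5) + 2)*(-105) = (2 + I*sqrt(5))*(-105) = -210 - 105*I*sqrt(5)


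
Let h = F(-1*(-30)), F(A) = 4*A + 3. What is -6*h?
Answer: -738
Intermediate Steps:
F(A) = 3 + 4*A
h = 123 (h = 3 + 4*(-1*(-30)) = 3 + 4*30 = 3 + 120 = 123)
-6*h = -6*123 = -738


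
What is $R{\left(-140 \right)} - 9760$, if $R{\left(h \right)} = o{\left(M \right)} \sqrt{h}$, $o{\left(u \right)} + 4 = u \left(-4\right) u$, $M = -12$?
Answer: $-9760 - 1160 i \sqrt{35} \approx -9760.0 - 6862.7 i$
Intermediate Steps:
$o{\left(u \right)} = -4 - 4 u^{2}$ ($o{\left(u \right)} = -4 + u \left(-4\right) u = -4 + - 4 u u = -4 - 4 u^{2}$)
$R{\left(h \right)} = - 580 \sqrt{h}$ ($R{\left(h \right)} = \left(-4 - 4 \left(-12\right)^{2}\right) \sqrt{h} = \left(-4 - 576\right) \sqrt{h} = - 580 \sqrt{h}$)
$R{\left(-140 \right)} - 9760 = - 580 \sqrt{-140} - 9760 = - 580 \cdot 2 i \sqrt{35} - 9760 = - 1160 i \sqrt{35} - 9760 = -9760 - 1160 i \sqrt{35}$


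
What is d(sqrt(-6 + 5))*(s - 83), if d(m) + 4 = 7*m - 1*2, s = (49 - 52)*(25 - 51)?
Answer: 30 - 35*I ≈ 30.0 - 35.0*I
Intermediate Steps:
s = 78 (s = -3*(-26) = 78)
d(m) = -6 + 7*m (d(m) = -4 + (7*m - 1*2) = -4 + (7*m - 2) = -4 + (-2 + 7*m) = -6 + 7*m)
d(sqrt(-6 + 5))*(s - 83) = (-6 + 7*sqrt(-6 + 5))*(78 - 83) = (-6 + 7*sqrt(-1))*(-5) = (-6 + 7*I)*(-5) = 30 - 35*I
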